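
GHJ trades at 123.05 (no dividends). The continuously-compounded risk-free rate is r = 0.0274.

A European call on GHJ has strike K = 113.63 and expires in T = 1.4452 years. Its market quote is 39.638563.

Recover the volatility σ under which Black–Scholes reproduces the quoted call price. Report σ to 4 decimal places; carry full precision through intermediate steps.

sigma = 0.5920

At σ = 0.5920 the Black–Scholes value reproduces the quote:
σ√T = 0.592·√1.4452 = 0.711682
d₁ = (ln(S/K) + (r+σ²/2)T) / (σ√T) = (ln(123.05/113.63) + (0.0274+0.592²/2)·1.4452) / 0.711682 = (0.079643 + 0.292844) / 0.711682 = 0.523390
d₂ = d₁ − σ√T = 0.523390 − 0.711682 = -0.188292
e^{−rT} = 0.961175
N(d₁) = 0.699649,  N(d₂) = 0.425324
V = S·N(d₁) − K·e^{−rT}·N(d₂) = 86.091755 − 46.453193 = 39.638563 (equal to the quote); since ∂V/∂σ > 0 for all σ, the implied volatility is unique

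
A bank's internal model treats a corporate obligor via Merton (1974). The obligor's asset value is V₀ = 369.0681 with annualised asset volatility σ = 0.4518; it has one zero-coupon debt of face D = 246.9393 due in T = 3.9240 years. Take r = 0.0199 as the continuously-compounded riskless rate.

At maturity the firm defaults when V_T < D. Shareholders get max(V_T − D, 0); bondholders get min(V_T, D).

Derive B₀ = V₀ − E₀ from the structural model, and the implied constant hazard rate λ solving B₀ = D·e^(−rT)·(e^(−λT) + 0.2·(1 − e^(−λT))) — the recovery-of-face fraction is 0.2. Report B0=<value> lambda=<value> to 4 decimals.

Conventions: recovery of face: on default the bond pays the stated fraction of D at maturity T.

B0=182.2907 lambda=0.0741

With assets at 369.0681 and a single debt payment of 246.9393 at 3.9240 years:
d₁ = [ln(V₀/D) + (r + σ²/2)T] / (σ√T)
   = [ln(369.0681/246.9393) + (0.0199 + 0.5·0.4518²)·3.9240] / (0.4518·√3.9240)
   = [0.401839 + 0.478577] / 0.894975 = 0.983733
d₂ = d₁ − σ√T = 0.983733 − 0.894975 = 0.088758
N(d₁) = 0.837377,  N(d₂) = 0.535363,  e^(−rT) = 0.924883
E₀ = V₀·N(d₁) − D·e^(−rT)·N(d₂)
   = 369.0681·0.837377 − 246.9393·0.924883·0.535363 = 186.777395
B₀ = V₀ − E₀ = 369.0681 − 186.777395 = 182.290705
e^(−λT) = (B₀·e^(rT)/D − 0.2)/(1 − 0.2) = (182.2907·1.081217/246.9393 − 0.2)/0.8 = 0.74769392
λ = −ln(0.74769392)/3.9240 = 0.074098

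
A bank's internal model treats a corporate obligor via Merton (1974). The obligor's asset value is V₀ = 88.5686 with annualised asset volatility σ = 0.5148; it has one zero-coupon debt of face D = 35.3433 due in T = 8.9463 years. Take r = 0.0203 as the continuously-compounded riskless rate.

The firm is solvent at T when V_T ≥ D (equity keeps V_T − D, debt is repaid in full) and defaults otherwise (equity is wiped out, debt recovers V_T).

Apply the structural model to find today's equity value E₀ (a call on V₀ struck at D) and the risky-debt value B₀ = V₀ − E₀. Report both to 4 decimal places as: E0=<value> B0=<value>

Equity is a call on the firm's assets struck at D = 35.3433:
d₁ = [ln(V₀/D) + (r + σ²/2)T] / (σ√T)
   = [ln(88.5686/35.3433) + (0.0203 + 0.5·0.5148²)·8.9463] / (0.5148·√8.9463)
   = [0.918669 + 1.367080] / 1.539786 = 1.484459
d₂ = d₁ − σ√T = 1.484459 − 1.539786 = -0.055327
N(d₁) = 0.931156,  N(d₂) = 0.477939,  e^(−rT) = 0.833927
E₀ = V₀·N(d₁) − D·e^(−rT)·N(d₂)
   = 88.5686·0.931156 − 35.3433·0.833927·0.477939 = 68.384576
B₀ = V₀ − E₀ = 88.5686 − 68.384576 = 20.184024

E0=68.3846 B0=20.1840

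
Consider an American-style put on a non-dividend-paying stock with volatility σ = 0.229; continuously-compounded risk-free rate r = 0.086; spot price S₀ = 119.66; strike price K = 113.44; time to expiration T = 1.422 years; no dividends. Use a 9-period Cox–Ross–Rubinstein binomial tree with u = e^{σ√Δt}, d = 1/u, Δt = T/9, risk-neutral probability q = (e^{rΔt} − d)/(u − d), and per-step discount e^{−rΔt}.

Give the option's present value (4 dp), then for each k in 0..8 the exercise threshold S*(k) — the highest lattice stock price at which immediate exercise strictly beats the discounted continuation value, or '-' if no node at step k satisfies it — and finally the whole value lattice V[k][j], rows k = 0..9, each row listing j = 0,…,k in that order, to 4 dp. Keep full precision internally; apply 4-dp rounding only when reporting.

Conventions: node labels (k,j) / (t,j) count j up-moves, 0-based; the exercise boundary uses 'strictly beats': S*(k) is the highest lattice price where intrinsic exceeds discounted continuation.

Δt=0.15800, u=1.09530, d=0.91299, q=0.55230, disc=e^(-rΔt)=0.98650
k=9 terminal: V=max(K-S,0) → 60.6974 50.1660 37.5317 22.3747 4.1911 0.0000 0.0000 0.0000 0.0000 0.0000
k=8: j=0 S=57.7688 intr=55.6712 cont=54.1402 V=55.6712[EX]; j=1 S=69.3038 intr=44.1362 cont=42.6052 V=44.1362[EX]; j=2 S=83.1421 intr=30.2979 cont=28.7669 V=30.2979[EX]; j=3 S=99.7436 intr=13.6964 cont=12.1654 V=13.6964[EX]; j=4 S=119.6600 intr=0.0000 cont=1.8510 V=1.8510[hold]; j=5 S=143.5532 intr=0.0000 cont=0.0000 V=0.0000[hold]; j=6 S=172.2173 intr=0.0000 cont=0.0000 V=0.0000[hold]; j=7 S=206.6050 intr=0.0000 cont=0.0000 V=0.0000[hold]; j=8 S=247.8590 intr=0.0000 cont=0.0000 V=0.0000[hold]  S*(8)=99.7436
k=7: j=0 S=63.2740 intr=50.1660 cont=48.6350 V=50.1660[EX]; j=1 S=75.9083 intr=37.5317 cont=36.0007 V=37.5317[EX]; j=2 S=91.0653 intr=22.3747 cont=20.8437 V=22.3747[EX]; j=3 S=109.2489 intr=4.1911 cont=7.0576 V=7.0576[hold]; j=4 S=131.0633 intr=0.0000 cont=0.8175 V=0.8175[hold]; j=5 S=157.2334 intr=0.0000 cont=0.0000 V=0.0000[hold]; j=6 S=188.6291 intr=0.0000 cont=0.0000 V=0.0000[hold]; j=7 S=226.2938 intr=0.0000 cont=0.0000 V=0.0000[hold]  S*(7)=91.0653
k=6: j=0 S=69.3038 intr=44.1362 cont=42.6052 V=44.1362[EX]; j=1 S=83.1421 intr=30.2979 cont=28.7669 V=30.2979[EX]; j=2 S=99.7436 intr=13.6964 cont=13.7272 V=13.7272[hold]; j=3 S=119.6600 intr=0.0000 cont=3.5624 V=3.5624[hold]; j=4 S=143.5532 intr=0.0000 cont=0.3611 V=0.3611[hold]; j=5 S=172.2173 intr=0.0000 cont=0.0000 V=0.0000[hold]; j=6 S=206.6050 intr=0.0000 cont=0.0000 V=0.0000[hold]  S*(6)=83.1421
k=5: j=0 S=75.9083 intr=37.5317 cont=36.0007 V=37.5317[EX]; j=1 S=91.0653 intr=22.3747 cont=20.8604 V=22.3747[EX]; j=2 S=109.2489 intr=4.1911 cont=8.0037 V=8.0037[hold]; j=3 S=131.0633 intr=0.0000 cont=1.7701 V=1.7701[hold]; j=4 S=157.2334 intr=0.0000 cont=0.1595 V=0.1595[hold]; j=5 S=188.6291 intr=0.0000 cont=0.0000 V=0.0000[hold]  S*(5)=91.0653
k=4: j=0 S=83.1421 intr=30.2979 cont=28.7669 V=30.2979[EX]; j=1 S=99.7436 intr=13.6964 cont=14.2427 V=14.2427[hold]; j=2 S=119.6600 intr=0.0000 cont=4.4993 V=4.4993[hold]; j=3 S=143.5532 intr=0.0000 cont=0.8687 V=0.8687[hold]; j=4 S=172.2173 intr=0.0000 cont=0.0704 V=0.0704[hold]  S*(4)=83.1421
k=3: j=0 S=91.0653 intr=22.3747 cont=21.1413 V=22.3747[EX]; j=1 S=109.2489 intr=4.1911 cont=8.7418 V=8.7418[hold]; j=2 S=131.0633 intr=0.0000 cont=2.4604 V=2.4604[hold]; j=3 S=157.2334 intr=0.0000 cont=0.4220 V=0.4220[hold]  S*(3)=91.0653
k=2: j=0 S=99.7436 intr=13.6964 cont=14.6448 V=14.6448[hold]; j=1 S=119.6600 intr=0.0000 cont=5.2014 V=5.2014[hold]; j=2 S=143.5532 intr=0.0000 cont=1.3166 V=1.3166[hold]  S*(2)=-
k=1: j=0 S=109.2489 intr=4.1911 cont=9.3019 V=9.3019[hold]; j=1 S=131.0633 intr=0.0000 cont=3.0146 V=3.0146[hold]  S*(1)=-
k=0: j=0 S=119.6600 intr=0.0000 cont=5.7507 V=5.7507[hold]  S*(0)=-

price = 5.7507
boundary = - - - 91.0653 83.1421 91.0653 83.1421 91.0653 99.7436
tree:
5.7507
9.3019 3.0146
14.6448 5.2014 1.3166
22.3747 8.7418 2.4604 0.4220
30.2979 14.2427 4.4993 0.8687 0.0704
37.5317 22.3747 8.0037 1.7701 0.1595 0.0000
44.1362 30.2979 13.7272 3.5624 0.3611 0.0000 0.0000
50.1660 37.5317 22.3747 7.0576 0.8175 0.0000 0.0000 0.0000
55.6712 44.1362 30.2979 13.6964 1.8510 0.0000 0.0000 0.0000 0.0000
60.6974 50.1660 37.5317 22.3747 4.1911 0.0000 0.0000 0.0000 0.0000 0.0000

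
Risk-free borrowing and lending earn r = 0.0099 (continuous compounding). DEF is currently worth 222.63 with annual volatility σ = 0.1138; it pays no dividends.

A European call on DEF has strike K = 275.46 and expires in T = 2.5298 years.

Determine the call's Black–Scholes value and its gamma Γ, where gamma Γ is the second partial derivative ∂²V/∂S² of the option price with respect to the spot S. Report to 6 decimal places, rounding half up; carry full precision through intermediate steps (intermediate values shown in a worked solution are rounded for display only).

price = 3.419583
Γ = 0.006320

σ√T = 0.1138·√2.5298 = 0.181003
d₁ = (ln(S/K) + (r+σ²/2)T) / (σ√T) = (ln(222.63/275.46) + (0.0099+0.1138²/2)·2.5298) / 0.181003 = (-0.212931 + 0.041426) / 0.181003 = -0.947528
d₂ = d₁ − σ√T = -0.947528 − 0.181003 = -1.128531
e^{−rT} = 0.975266
N(d₁) = 0.171685,  N(d₂) = 0.129548
Call price V = S·N(d₁) − K·e^{−rT}·N(d₂) = 38.222225 − 34.802642 = 3.419583
φ(d₁) = (1/√(2π))·e^{−d₁²/2} = 0.254656
Γ = φ(d₁) / (S·σ·√T) = 0.006320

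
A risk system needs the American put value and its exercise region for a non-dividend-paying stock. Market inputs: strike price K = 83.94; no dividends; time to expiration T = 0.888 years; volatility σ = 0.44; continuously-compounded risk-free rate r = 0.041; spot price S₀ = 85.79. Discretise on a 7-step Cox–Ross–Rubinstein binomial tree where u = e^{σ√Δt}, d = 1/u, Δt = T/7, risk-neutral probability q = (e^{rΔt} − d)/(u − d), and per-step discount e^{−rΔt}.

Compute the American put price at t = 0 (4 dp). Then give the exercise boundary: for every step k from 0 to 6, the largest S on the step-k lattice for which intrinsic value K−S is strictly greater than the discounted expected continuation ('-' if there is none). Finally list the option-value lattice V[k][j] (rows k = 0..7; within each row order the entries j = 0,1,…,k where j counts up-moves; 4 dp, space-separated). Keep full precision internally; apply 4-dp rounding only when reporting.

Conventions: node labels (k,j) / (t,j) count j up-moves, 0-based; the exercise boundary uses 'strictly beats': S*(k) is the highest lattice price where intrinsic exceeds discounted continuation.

Δt=0.12686, u=1.16966, d=0.85495, q=0.47747, disc=e^(-rΔt)=0.99481
k=7 terminal: V=max(K-S,0) → 55.2973 44.7537 30.3288 10.5940 0.0000 0.0000 0.0000 0.0000
k=6: j=0 S=33.5023 intr=50.4377 cont=50.0023 V=50.4377[EX]; j=1 S=45.8348 intr=38.1052 cont=37.6698 V=38.1052[EX]; j=2 S=62.7070 intr=21.2330 cont=20.7976 V=21.2330[EX]; j=3 S=85.7900 intr=0.0000 cont=5.5070 V=5.5070[hold]; j=4 S=117.3701 intr=0.0000 cont=0.0000 V=0.0000[hold]; j=5 S=160.5751 intr=0.0000 cont=0.0000 V=0.0000[hold]; j=6 S=219.6843 intr=0.0000 cont=0.0000 V=0.0000[hold]  S*(6)=62.7070
k=5: j=0 S=39.1863 intr=44.7537 cont=44.3182 V=44.7537[EX]; j=1 S=53.6112 intr=30.3288 cont=29.8934 V=30.3288[EX]; j=2 S=73.3460 intr=10.5940 cont=13.6531 V=13.6531[hold]; j=3 S=100.3453 intr=0.0000 cont=2.8626 V=2.8626[hold]; j=4 S=137.2833 intr=0.0000 cont=0.0000 V=0.0000[hold]; j=5 S=187.8186 intr=0.0000 cont=0.0000 V=0.0000[hold]  S*(5)=53.6112
k=4: j=0 S=45.8348 intr=38.1052 cont=37.6698 V=38.1052[EX]; j=1 S=62.7070 intr=21.2330 cont=22.2506 V=22.2506[hold]; j=2 S=85.7900 intr=0.0000 cont=8.4569 V=8.4569[hold]; j=3 S=117.3701 intr=0.0000 cont=1.4880 V=1.4880[hold]; j=4 S=160.5751 intr=0.0000 cont=0.0000 V=0.0000[hold]  S*(4)=45.8348
k=3: j=0 S=53.6112 intr=30.3288 cont=30.3767 V=30.3767[hold]; j=1 S=73.3460 intr=10.5940 cont=15.5832 V=15.5832[hold]; j=2 S=100.3453 intr=0.0000 cont=5.1028 V=5.1028[hold]; j=3 S=137.2833 intr=0.0000 cont=0.7735 V=0.7735[hold]  S*(3)=-
k=2: j=0 S=62.7070 intr=21.2330 cont=23.1923 V=23.1923[hold]; j=1 S=85.7900 intr=0.0000 cont=10.5243 V=10.5243[hold]; j=2 S=117.3701 intr=0.0000 cont=3.0200 V=3.0200[hold]  S*(2)=-
k=1: j=0 S=73.3460 intr=10.5940 cont=17.0548 V=17.0548[hold]; j=1 S=100.3453 intr=0.0000 cont=6.9052 V=6.9052[hold]  S*(1)=-
k=0: j=0 S=85.7900 intr=0.0000 cont=12.1453 V=12.1453[hold]  S*(0)=-

price = 12.1453
boundary = - - - - 45.8348 53.6112 62.7070
tree:
12.1453
17.0548 6.9052
23.1923 10.5243 3.0200
30.3767 15.5832 5.1028 0.7735
38.1052 22.2506 8.4569 1.4880 0.0000
44.7537 30.3288 13.6531 2.8626 0.0000 0.0000
50.4377 38.1052 21.2330 5.5070 0.0000 0.0000 0.0000
55.2973 44.7537 30.3288 10.5940 0.0000 0.0000 0.0000 0.0000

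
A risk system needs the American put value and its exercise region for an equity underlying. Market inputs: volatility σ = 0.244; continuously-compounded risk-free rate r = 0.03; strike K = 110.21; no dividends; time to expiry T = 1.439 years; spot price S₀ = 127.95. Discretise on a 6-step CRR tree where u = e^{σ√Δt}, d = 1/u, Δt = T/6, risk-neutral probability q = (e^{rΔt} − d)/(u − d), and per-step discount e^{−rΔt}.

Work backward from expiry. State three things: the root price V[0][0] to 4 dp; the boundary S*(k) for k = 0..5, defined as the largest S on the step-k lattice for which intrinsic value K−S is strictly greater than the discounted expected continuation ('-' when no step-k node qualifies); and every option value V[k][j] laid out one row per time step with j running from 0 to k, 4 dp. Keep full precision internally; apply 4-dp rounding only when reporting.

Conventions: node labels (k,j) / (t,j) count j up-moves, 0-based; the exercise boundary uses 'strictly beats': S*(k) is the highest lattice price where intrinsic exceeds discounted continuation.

params: Δt=0.23983 u=1.12693 d=0.88737 q=0.50031 e^(-rΔt)=0.99283
t_6 payoffs: 47.7405 30.8761 9.4590 0.0000 0.0000 0.0000 0.0000
t_5: node(5,0) S=70.3985 payoff=39.8115 vs cont=39.0214 → 39.8115 [stop]  node(5,1) S=89.4034 payoff=20.8066 vs cont=20.0165 → 20.8066 [stop]  node(5,2) S=113.5390 payoff=0.0000 vs cont=4.6927 → 4.6927 [wait]  node(5,3) S=144.1902 payoff=0.0000 vs cont=0.0000 → 0.0000 [wait]  node(5,4) S=183.1161 payoff=0.0000 vs cont=0.0000 → 0.0000 [wait]  node(5,5) S=232.5505 payoff=0.0000 vs cont=0.0000 → 0.0000 [wait]  ⇒ S*(5)=89.4034
t_4: node(4,0) S=79.3339 payoff=30.8761 vs cont=30.0860 → 30.8761 [stop]  node(4,1) S=100.7510 payoff=9.4590 vs cont=12.6534 → 12.6534 [wait]  node(4,2) S=127.9500 payoff=0.0000 vs cont=2.3281 → 2.3281 [wait]  node(4,3) S=162.4917 payoff=0.0000 vs cont=0.0000 → 0.0000 [wait]  node(4,4) S=206.3583 payoff=0.0000 vs cont=0.0000 → 0.0000 [wait]  ⇒ S*(4)=79.3339
t_3: node(3,0) S=89.4034 payoff=20.8066 vs cont=21.6032 → 21.6032 [wait]  node(3,1) S=113.5390 payoff=0.0000 vs cont=7.4339 → 7.4339 [wait]  node(3,2) S=144.1902 payoff=0.0000 vs cont=1.1550 → 1.1550 [wait]  node(3,3) S=183.1161 payoff=0.0000 vs cont=0.0000 → 0.0000 [wait]  ⇒ S*(3)=-
t_2: node(2,0) S=100.7510 payoff=9.4590 vs cont=14.4102 → 14.4102 [wait]  node(2,1) S=127.9500 payoff=0.0000 vs cont=4.2618 → 4.2618 [wait]  node(2,2) S=162.4917 payoff=0.0000 vs cont=0.5730 → 0.5730 [wait]  ⇒ S*(2)=-
t_1: node(1,0) S=113.5390 payoff=0.0000 vs cont=9.2660 → 9.2660 [wait]  node(1,1) S=144.1902 payoff=0.0000 vs cont=2.3989 → 2.3989 [wait]  ⇒ S*(1)=-
t_0: node(0,0) S=127.9500 payoff=0.0000 vs cont=5.7886 → 5.7886 [wait]  ⇒ S*(0)=-

price = 5.7886
boundary = - - - - 79.3339 89.4034
tree:
5.7886
9.2660 2.3989
14.4102 4.2618 0.5730
21.6032 7.4339 1.1550 0.0000
30.8761 12.6534 2.3281 0.0000 0.0000
39.8115 20.8066 4.6927 0.0000 0.0000 0.0000
47.7405 30.8761 9.4590 0.0000 0.0000 0.0000 0.0000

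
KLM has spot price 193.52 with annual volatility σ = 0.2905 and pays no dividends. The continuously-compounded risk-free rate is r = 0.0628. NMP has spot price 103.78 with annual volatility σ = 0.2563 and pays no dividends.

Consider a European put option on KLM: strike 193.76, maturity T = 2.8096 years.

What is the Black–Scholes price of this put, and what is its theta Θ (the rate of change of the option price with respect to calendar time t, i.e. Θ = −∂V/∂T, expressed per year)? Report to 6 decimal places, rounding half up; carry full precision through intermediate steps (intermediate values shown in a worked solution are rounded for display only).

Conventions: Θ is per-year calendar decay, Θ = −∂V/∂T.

σ√T = 0.2905·√2.8096 = 0.486932
d₁ = (ln(S/K) + (r+σ²/2)T) / (σ√T) = (ln(193.52/193.76) + (0.0628+0.2905²/2)·2.8096) / 0.486932 = (-0.001239 + 0.294994) / 0.486932 = 0.603277
d₂ = d₁ − σ√T = 0.603277 − 0.486932 = 0.116345
e^{−rT} = 0.838247
N(−d₁) = 0.273162,  N(−d₂) = 0.453690
Put price V = K·e^{−rT}·N(−d₂) − S·N(−d₁) = 73.687665 − 52.862356 = 20.825309
φ(d₁) = (1/√(2π))·e^{−d₁²/2} = 0.332568
Θ = −S·φ(d₁)·σ/(2√T) + r·K·e^{−rT}·N(−d₂) = −5.576999 + 4.627585 = -0.949414

price = 20.825309
Θ = -0.949414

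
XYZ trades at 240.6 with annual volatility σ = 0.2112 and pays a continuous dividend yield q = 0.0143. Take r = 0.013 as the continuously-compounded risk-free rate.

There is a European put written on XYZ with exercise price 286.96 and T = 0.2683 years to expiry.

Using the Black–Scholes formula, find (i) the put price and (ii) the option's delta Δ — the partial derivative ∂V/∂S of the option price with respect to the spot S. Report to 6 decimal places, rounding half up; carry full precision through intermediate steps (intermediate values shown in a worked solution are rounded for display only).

σ√T = 0.2112·√0.2683 = 0.109397
d₁ = (ln(S/K) + (r−q+σ²/2)T) / (σ√T) = (ln(240.6/286.96) + (0.013−0.0143+0.2112²/2)·0.2683) / 0.109397 = (-0.176207 + 0.005635) / 0.109397 = -1.559206
d₂ = d₁ − σ√T = -1.559206 − 0.109397 = -1.668603
e^{−rT} = 0.996518
e^{−qT} = 0.996171
N(−d₁) = 0.940526,  N(−d₂) = 0.952402
Put price V = K·e^{−rT}·N(−d₂) − S·e^{−qT}·N(−d₁) = 272.349670 − 225.424056 = 46.925614
Δ = −e^{−qT}·N(−d₁) = -0.936925

price = 46.925614
Δ = -0.936925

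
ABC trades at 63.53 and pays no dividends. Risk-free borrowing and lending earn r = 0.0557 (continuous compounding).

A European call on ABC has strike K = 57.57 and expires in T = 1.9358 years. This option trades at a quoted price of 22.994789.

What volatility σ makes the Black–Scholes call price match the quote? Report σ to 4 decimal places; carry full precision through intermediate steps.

At σ = 0.5261 the Black–Scholes value reproduces the quote:
σ√T = 0.5261·√1.9358 = 0.731979
d₁ = (ln(S/K) + (r+σ²/2)T) / (σ√T) = (ln(63.53/57.57) + (0.0557+0.5261²/2)·1.9358) / 0.731979 = (0.098511 + 0.375721) / 0.731979 = 0.647876
d₂ = d₁ − σ√T = 0.647876 − 0.731979 = -0.084103
e^{−rT} = 0.897786
N(d₁) = 0.741467,  N(d₂) = 0.466487
V = S·N(d₁) − K·e^{−rT}·N(d₂) = 47.105417 − 24.110628 = 22.994789 (the quoted price), and the Black–Scholes price is strictly increasing in σ, so σ is unique

sigma = 0.5261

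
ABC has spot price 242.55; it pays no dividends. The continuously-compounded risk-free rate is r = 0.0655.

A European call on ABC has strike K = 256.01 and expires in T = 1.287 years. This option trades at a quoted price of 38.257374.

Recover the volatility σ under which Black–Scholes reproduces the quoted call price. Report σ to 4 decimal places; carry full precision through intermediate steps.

At σ = 0.3210 the Black–Scholes value reproduces the quote:
σ√T = 0.321·√1.287 = 0.364162
d₁ = (ln(S/K) + (r+σ²/2)T) / (σ√T) = (ln(242.55/256.01) + (0.0655+0.321²/2)·1.287) / 0.364162 = (-0.054009 + 0.150605) / 0.364162 = 0.265258
d₂ = d₁ − σ√T = 0.265258 − 0.364162 = -0.098904
e^{−rT} = 0.919157
N(d₁) = 0.604595,  N(d₂) = 0.460607
V = S·N(d₁) − K·e^{−rT}·N(d₂) = 146.644415 − 108.387041 = 38.257374 (the observed quote) — the price is monotone increasing in volatility, hence this σ is the only solution

sigma = 0.3210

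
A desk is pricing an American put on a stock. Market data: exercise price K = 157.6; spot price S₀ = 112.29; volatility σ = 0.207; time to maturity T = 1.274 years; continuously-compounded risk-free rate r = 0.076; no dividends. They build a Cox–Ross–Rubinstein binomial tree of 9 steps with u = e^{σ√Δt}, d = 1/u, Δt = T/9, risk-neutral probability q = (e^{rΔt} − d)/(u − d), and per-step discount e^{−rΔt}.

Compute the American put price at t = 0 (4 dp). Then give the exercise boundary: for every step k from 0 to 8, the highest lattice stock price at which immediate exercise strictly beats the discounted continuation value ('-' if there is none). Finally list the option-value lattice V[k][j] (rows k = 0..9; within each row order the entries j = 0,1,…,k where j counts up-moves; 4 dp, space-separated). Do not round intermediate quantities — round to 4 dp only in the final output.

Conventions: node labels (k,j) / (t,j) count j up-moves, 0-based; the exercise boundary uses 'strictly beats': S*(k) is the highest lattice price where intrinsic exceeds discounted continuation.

params: Δt=0.14156 u=1.08099 d=0.92507 q=0.54991 e^(-rΔt)=0.98930
t_9 payoffs: 101.8904 92.5006 81.5282 68.7064 53.7234 36.2151 15.7558 0.0000 0.0000 0.0000
t_8: node(8,0) S=60.2217 payoff=97.3783 vs cont=95.6918 → 97.3783 [stop]  node(8,1) S=70.3721 payoff=87.2279 vs cont=85.5415 → 87.2279 [stop]  node(8,2) S=82.2332 payoff=75.3668 vs cont=73.6804 → 75.3668 [stop]  node(8,3) S=96.0935 payoff=61.5065 vs cont=59.8201 → 61.5065 [stop]  node(8,4) S=112.2900 payoff=45.3100 vs cont=43.6236 → 45.3100 [stop]  node(8,5) S=131.2164 payoff=26.3836 vs cont=24.6972 → 26.3836 [stop]  node(8,6) S=153.3328 payoff=4.2672 vs cont=7.0157 → 7.0157 [wait]  node(8,7) S=179.1768 payoff=0.0000 vs cont=0.0000 → 0.0000 [wait]  node(8,8) S=209.3769 payoff=0.0000 vs cont=0.0000 → 0.0000 [wait]  ⇒ S*(8)=131.2164
t_7: node(7,0) S=65.0994 payoff=92.5006 vs cont=90.8142 → 92.5006 [stop]  node(7,1) S=76.0718 payoff=81.5282 vs cont=79.8418 → 81.5282 [stop]  node(7,2) S=88.8936 payoff=68.7064 vs cont=67.0200 → 68.7064 [stop]  node(7,3) S=103.8766 payoff=53.7234 vs cont=52.0370 → 53.7234 [stop]  node(7,4) S=121.3849 payoff=36.2151 vs cont=34.5287 → 36.2151 [stop]  node(7,5) S=141.8442 payoff=15.7558 vs cont=15.5646 → 15.7558 [stop]  node(7,6) S=165.7519 payoff=0.0000 vs cont=3.1239 → 3.1239 [wait]  node(7,7) S=193.6892 payoff=0.0000 vs cont=0.0000 → 0.0000 [wait]  ⇒ S*(7)=141.8442
t_6: node(6,0) S=70.3721 payoff=87.2279 vs cont=85.5415 → 87.2279 [stop]  node(6,1) S=82.2332 payoff=75.3668 vs cont=73.6804 → 75.3668 [stop]  node(6,2) S=96.0935 payoff=61.5065 vs cont=59.8201 → 61.5065 [stop]  node(6,3) S=112.2900 payoff=45.3100 vs cont=43.6236 → 45.3100 [stop]  node(6,4) S=131.2164 payoff=26.3836 vs cont=24.6972 → 26.3836 [stop]  node(6,5) S=153.3328 payoff=4.2672 vs cont=8.7151 → 8.7151 [wait]  node(6,6) S=179.1768 payoff=0.0000 vs cont=1.3910 → 1.3910 [wait]  ⇒ S*(6)=131.2164
t_5: node(5,0) S=76.0718 payoff=81.5282 vs cont=79.8418 → 81.5282 [stop]  node(5,1) S=88.8936 payoff=68.7064 vs cont=67.0200 → 68.7064 [stop]  node(5,2) S=103.8766 payoff=53.7234 vs cont=52.0370 → 53.7234 [stop]  node(5,3) S=121.3849 payoff=36.2151 vs cont=34.5287 → 36.2151 [stop]  node(5,4) S=141.8442 payoff=15.7558 vs cont=16.4892 → 16.4892 [wait]  node(5,5) S=165.7519 payoff=0.0000 vs cont=4.6373 → 4.6373 [wait]  ⇒ S*(5)=121.3849
t_4: node(4,0) S=82.2332 payoff=75.3668 vs cont=73.6804 → 75.3668 [stop]  node(4,1) S=96.0935 payoff=61.5065 vs cont=59.8201 → 61.5065 [stop]  node(4,2) S=112.2900 payoff=45.3100 vs cont=43.6236 → 45.3100 [stop]  node(4,3) S=131.2164 payoff=26.3836 vs cont=25.0962 → 26.3836 [stop]  node(4,4) S=153.3328 payoff=4.2672 vs cont=9.8650 → 9.8650 [wait]  ⇒ S*(4)=131.2164
t_3: node(3,0) S=88.8936 payoff=68.7064 vs cont=67.0200 → 68.7064 [stop]  node(3,1) S=103.8766 payoff=53.7234 vs cont=52.0370 → 53.7234 [stop]  node(3,2) S=121.3849 payoff=36.2151 vs cont=34.5287 → 36.2151 [stop]  node(3,3) S=141.8442 payoff=15.7558 vs cont=17.1148 → 17.1148 [wait]  ⇒ S*(3)=121.3849
t_2: node(2,0) S=96.0935 payoff=61.5065 vs cont=59.8201 → 61.5065 [stop]  node(2,1) S=112.2900 payoff=45.3100 vs cont=43.6236 → 45.3100 [stop]  node(2,2) S=131.2164 payoff=26.3836 vs cont=25.4365 → 26.3836 [stop]  ⇒ S*(2)=131.2164
t_1: node(1,0) S=103.8766 payoff=53.7234 vs cont=52.0370 → 53.7234 [stop]  node(1,1) S=121.3849 payoff=36.2151 vs cont=34.5287 → 36.2151 [stop]  ⇒ S*(1)=121.3849
t_0: node(0,0) S=112.2900 payoff=45.3100 vs cont=43.6236 → 45.3100 [stop]  ⇒ S*(0)=112.2900

price = 45.3100
boundary = 112.2900 121.3849 131.2164 121.3849 131.2164 121.3849 131.2164 141.8442 131.2164
tree:
45.3100
53.7234 36.2151
61.5065 45.3100 26.3836
68.7064 53.7234 36.2151 17.1148
75.3668 61.5065 45.3100 26.3836 9.8650
81.5282 68.7064 53.7234 36.2151 16.4892 4.6373
87.2279 75.3668 61.5065 45.3100 26.3836 8.7151 1.3910
92.5006 81.5282 68.7064 53.7234 36.2151 15.7558 3.1239 0.0000
97.3783 87.2279 75.3668 61.5065 45.3100 26.3836 7.0157 0.0000 0.0000
101.8904 92.5006 81.5282 68.7064 53.7234 36.2151 15.7558 0.0000 0.0000 0.0000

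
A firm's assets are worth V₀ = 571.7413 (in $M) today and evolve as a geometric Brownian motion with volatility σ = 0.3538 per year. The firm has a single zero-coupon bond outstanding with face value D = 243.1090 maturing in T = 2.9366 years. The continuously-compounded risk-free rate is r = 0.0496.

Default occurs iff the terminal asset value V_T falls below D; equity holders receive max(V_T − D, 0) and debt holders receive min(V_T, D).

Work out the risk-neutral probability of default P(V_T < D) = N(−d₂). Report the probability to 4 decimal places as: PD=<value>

Work the structural quantities from V₀ = 571.7413 against face 243.1090:
d₁ = [ln(V₀/D) + (r + σ²/2)T] / (σ√T)
   = [ln(571.7413/243.1090) + (0.0496 + 0.5·0.3538²)·2.9366] / (0.3538·√2.9366)
   = [0.855177 + 0.329449] / 0.606290 = 1.953894
d₂ = d₁ − σ√T = 1.953894 − 0.606290 = 1.347604
risk-neutral PD = N(−d₂) = N(-1.347604) = 0.088893

PD=0.0889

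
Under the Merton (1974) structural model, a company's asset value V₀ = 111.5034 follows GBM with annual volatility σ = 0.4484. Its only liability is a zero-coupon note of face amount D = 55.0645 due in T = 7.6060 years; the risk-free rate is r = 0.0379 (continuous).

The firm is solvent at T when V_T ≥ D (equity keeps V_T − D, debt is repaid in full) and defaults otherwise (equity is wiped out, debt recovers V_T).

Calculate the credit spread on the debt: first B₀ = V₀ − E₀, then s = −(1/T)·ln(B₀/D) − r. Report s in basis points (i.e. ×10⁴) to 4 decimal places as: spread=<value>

spread=321.7355

Apply the equity-as-call identities (strike 55.0645, horizon 7.6060 years):
d₁ = [ln(V₀/D) + (r + σ²/2)T] / (σ√T)
   = [ln(111.5034/55.0645) + (0.0379 + 0.5·0.4484²)·7.6060] / (0.4484·√7.6060)
   = [0.705550 + 1.052908] / 1.236641 = 1.421963
d₂ = d₁ − σ√T = 1.421963 − 1.236641 = 0.185322
N(d₁) = 0.922481,  N(d₂) = 0.573512,  e^(−rT) = 0.749561
E₀ = V₀·N(d₁) − D·e^(−rT)·N(d₂)
   = 111.5034·0.922481 − 55.0645·0.749561·0.573512 = 79.188586
B₀ = V₀ − E₀ = 111.5034 − 79.188586 = 32.314814
spread = −(1/T)·ln(B₀/D) − r = −(1/7.6060)·ln(32.314814/55.0645) − 0.0379 = 0.03217355
in basis points: 0.03217355 × 10⁴ = 321.7355 bp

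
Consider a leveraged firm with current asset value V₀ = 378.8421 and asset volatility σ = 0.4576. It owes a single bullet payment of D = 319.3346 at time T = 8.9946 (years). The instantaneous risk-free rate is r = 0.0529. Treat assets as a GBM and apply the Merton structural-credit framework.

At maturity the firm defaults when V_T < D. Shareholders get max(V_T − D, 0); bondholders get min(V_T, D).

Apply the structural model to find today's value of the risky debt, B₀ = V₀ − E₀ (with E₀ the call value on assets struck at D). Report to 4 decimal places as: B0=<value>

B0=129.1330

Equity is a call on the firm's assets struck at D = 319.3346:
d₁ = [ln(V₀/D) + (r + σ²/2)T] / (σ√T)
   = [ln(378.8421/319.3346) + (0.0529 + 0.5·0.4576²)·8.9946] / (0.4576·√8.9946)
   = [0.170880 + 1.417539] / 1.372388 = 1.157412
d₂ = d₁ − σ√T = 1.157412 − 1.372388 = -0.214976
N(d₁) = 0.876448,  N(d₂) = 0.414893,  e^(−rT) = 0.621379
E₀ = V₀·N(d₁) − D·e^(−rT)·N(d₂)
   = 378.8421·0.876448 − 319.3346·0.621379·0.414893 = 249.709102
B₀ = V₀ − E₀ = 378.8421 − 249.709102 = 129.132998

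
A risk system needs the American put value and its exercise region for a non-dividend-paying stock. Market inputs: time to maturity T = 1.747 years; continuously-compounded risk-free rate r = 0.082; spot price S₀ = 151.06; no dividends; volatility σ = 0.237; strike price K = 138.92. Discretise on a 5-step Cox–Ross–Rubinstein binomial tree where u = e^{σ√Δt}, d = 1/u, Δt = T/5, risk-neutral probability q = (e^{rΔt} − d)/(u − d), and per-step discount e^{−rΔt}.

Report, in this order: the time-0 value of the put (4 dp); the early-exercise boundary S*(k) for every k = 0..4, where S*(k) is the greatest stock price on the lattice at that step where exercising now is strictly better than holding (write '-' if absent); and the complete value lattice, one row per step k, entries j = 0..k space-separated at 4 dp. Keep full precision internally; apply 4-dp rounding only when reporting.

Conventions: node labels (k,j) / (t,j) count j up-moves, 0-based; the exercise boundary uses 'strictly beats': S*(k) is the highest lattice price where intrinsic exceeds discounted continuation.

params: Δt=0.34940 u=1.15038 d=0.86928 q=0.56843 e^(-rΔt)=0.97176
t_5 payoffs: 63.9399 39.6936 7.6067 0.0000 0.0000 0.0000
t_4: node(4,0) S=86.2555 payoff=52.6645 vs cont=48.7408 → 52.6645 [stop]  node(4,1) S=114.1479 payoff=24.7721 vs cont=20.8484 → 24.7721 [stop]  node(4,2) S=151.0600 payoff=0.0000 vs cont=3.1901 → 3.1901 [wait]  node(4,3) S=199.9083 payoff=0.0000 vs cont=0.0000 → 0.0000 [wait]  node(4,4) S=264.5527 payoff=0.0000 vs cont=0.0000 → 0.0000 [wait]  ⇒ S*(4)=114.1479
t_3: node(3,0) S=99.2264 payoff=39.6936 vs cont=35.7699 → 39.6936 [stop]  node(3,1) S=131.3133 payoff=7.6067 vs cont=12.1510 → 12.1510 [wait]  node(3,2) S=173.7761 payoff=0.0000 vs cont=1.3378 → 1.3378 [wait]  node(3,3) S=229.9702 payoff=0.0000 vs cont=0.0000 → 0.0000 [wait]  ⇒ S*(3)=99.2264
t_2: node(2,0) S=114.1479 payoff=24.7721 vs cont=23.3585 → 24.7721 [stop]  node(2,1) S=151.0600 payoff=0.0000 vs cont=5.8348 → 5.8348 [wait]  node(2,2) S=199.9083 payoff=0.0000 vs cont=0.5611 → 0.5611 [wait]  ⇒ S*(2)=114.1479
t_1: node(1,0) S=131.3133 payoff=7.6067 vs cont=13.6119 → 13.6119 [wait]  node(1,1) S=173.7761 payoff=0.0000 vs cont=2.7569 → 2.7569 [wait]  ⇒ S*(1)=-
t_0: node(0,0) S=151.0600 payoff=0.0000 vs cont=7.2314 → 7.2314 [wait]  ⇒ S*(0)=-

price = 7.2314
boundary = - - 114.1479 99.2264 114.1479
tree:
7.2314
13.6119 2.7569
24.7721 5.8348 0.5611
39.6936 12.1510 1.3378 0.0000
52.6645 24.7721 3.1901 0.0000 0.0000
63.9399 39.6936 7.6067 0.0000 0.0000 0.0000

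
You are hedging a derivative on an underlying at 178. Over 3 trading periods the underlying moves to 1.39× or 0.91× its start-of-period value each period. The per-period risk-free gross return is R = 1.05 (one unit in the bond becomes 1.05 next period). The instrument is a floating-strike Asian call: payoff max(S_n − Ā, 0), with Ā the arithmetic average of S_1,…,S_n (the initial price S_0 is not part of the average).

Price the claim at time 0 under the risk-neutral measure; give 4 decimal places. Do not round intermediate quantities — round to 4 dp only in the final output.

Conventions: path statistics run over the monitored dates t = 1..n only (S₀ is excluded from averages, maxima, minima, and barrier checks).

With p* = (R−d)/(u−d) = 0.2917, sum probability × payoff across the paths and divide by R^3.
Enumerate all 2^3 = 8 price paths (U = up ×1.39, D = down ×0.91); each path with k up-moves has probability p*^k·(1−p*)^(3−k).
DDD: Ā=147.8391, payoff=0.0000, prob=0.355396
UDD: Ā=225.8202, payoff=0.0000, prob=0.146340
DUD: Ā=197.3402, payoff=7.5483, prob=0.146340
UUD: Ā=301.4318, payoff=11.5298, prob=0.060258
DDU: Ā=171.4234, payoff=33.4651, prob=0.146340
UDU: Ā=261.8446, payoff=51.1170, prob=0.060258
DUU: Ā=233.3646, payoff=79.5970, prob=0.060258
UUU: Ā=356.4580, payoff=121.5822, prob=0.024812
Price = Σ prob·payoff / R^3 = 17.589821 / 1.157625 = 15.1947

price = 15.1947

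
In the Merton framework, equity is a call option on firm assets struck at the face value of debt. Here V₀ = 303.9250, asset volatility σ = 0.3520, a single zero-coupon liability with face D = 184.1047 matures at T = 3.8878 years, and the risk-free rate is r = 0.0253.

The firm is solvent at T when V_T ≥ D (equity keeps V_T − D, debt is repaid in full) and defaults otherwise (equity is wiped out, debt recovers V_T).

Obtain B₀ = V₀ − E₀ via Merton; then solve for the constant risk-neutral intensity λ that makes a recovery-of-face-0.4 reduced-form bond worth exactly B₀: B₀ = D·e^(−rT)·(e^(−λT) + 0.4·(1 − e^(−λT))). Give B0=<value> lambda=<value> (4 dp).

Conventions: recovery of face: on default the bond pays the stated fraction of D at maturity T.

With assets at 303.9250 and a single debt payment of 184.1047 at 3.8878 years:
d₁ = [ln(V₀/D) + (r + σ²/2)T] / (σ√T)
   = [ln(303.9250/184.1047) + (0.0253 + 0.5·0.3520²)·3.8878] / (0.3520·√3.8878)
   = [0.501276 + 0.339218] / 0.694056 = 1.210989
d₂ = d₁ − σ√T = 1.210989 − 0.694056 = 0.516933
N(d₁) = 0.887050,  N(d₂) = 0.697399,  e^(−rT) = 0.906321
E₀ = V₀·N(d₁) − D·e^(−rT)·N(d₂)
   = 303.9250·0.887050 − 184.1047·0.906321·0.697399 = 153.230200
B₀ = V₀ − E₀ = 303.9250 − 153.230200 = 150.694800
e^(−λT) = (B₀·e^(rT)/D − 0.4)/(1 − 0.4) = (150.6948·1.103361/184.1047 − 0.4)/0.6 = 0.83855315
λ = −ln(0.83855315)/3.8878 = 0.045290

B0=150.6948 lambda=0.0453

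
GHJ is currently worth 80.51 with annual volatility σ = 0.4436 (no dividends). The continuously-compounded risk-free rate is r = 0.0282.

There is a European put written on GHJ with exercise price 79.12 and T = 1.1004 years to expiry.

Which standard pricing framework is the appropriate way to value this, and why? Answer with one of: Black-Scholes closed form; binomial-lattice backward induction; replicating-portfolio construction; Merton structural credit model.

Key observation: with GHJ following a GBM at constant σ and r, the European put struck at 79.12 prices in closed form — nothing here needs a stepwise model or a balance sheet.

framework: Black-Scholes closed form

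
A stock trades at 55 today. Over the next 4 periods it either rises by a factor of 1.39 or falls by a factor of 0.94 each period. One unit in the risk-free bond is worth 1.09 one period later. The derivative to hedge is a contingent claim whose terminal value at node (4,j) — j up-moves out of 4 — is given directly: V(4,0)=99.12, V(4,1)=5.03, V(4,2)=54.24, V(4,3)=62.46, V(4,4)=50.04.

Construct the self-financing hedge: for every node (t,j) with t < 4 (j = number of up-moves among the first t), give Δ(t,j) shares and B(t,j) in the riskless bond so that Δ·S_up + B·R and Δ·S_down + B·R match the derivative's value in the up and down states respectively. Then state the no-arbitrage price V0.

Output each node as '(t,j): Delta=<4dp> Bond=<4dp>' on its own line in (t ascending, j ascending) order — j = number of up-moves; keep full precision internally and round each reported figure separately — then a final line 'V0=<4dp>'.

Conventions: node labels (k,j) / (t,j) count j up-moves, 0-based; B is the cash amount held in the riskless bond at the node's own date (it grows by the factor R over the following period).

(0,0): Delta=-0.1448 Bond=39.4346
(1,0): Delta=-0.6886 Bond=71.0981
(1,1): Delta=0.5907 Bond=-13.2451
(2,0): Delta=-1.9433 Bond=138.4740
(2,1): Delta=1.0085 Bond=-44.4573
(2,2): Delta=0.0257 Bond=45.6030
(3,0): Delta=-4.5770 Bond=271.2510
(3,1): Delta=1.6189 Bond=-89.6919
(3,2): Delta=0.1829 Bond=34.0086
(3,3): Delta=-0.1869 Bond=81.1046
V0=31.4712

Risk-neutral probability p* = (R−d)/(u−d) = (1.09−0.94)/(1.39−0.94) = 0.3333.
At maturity the claim pays: V(4,0)=99.1200, V(4,1)=5.0300, V(4,2)=54.2400, V(4,3)=62.4600, V(4,4)=50.0400
  t=3,j=0: stock 45.6821 → up 63.4981 (V=5.0300), down 42.9412 (V=99.1200). Price 62.1621; hedge Δ=-4.5770, bond B=271.2510.
  t=3,j=1: stock 67.5512 → up 93.8962 (V=54.2400), down 63.4981 (V=5.0300). Price 19.6636; hedge Δ=1.6189, bond B=-89.6919.
  t=3,j=2: stock 99.8896 → up 138.8465 (V=62.4600), down 93.8962 (V=54.2400). Price 52.2752; hedge Δ=0.1829, bond B=34.0086.
  t=3,j=3: stock 147.7090 → up 205.3156 (V=50.0400), down 138.8465 (V=62.4600). Price 53.5046; hedge Δ=-0.1869, bond B=81.1046.
  t=2,j=0: stock 48.5980 → up 67.5512 (V=19.6636), down 45.6821 (V=62.1621). Price 44.0330; hedge Δ=-1.9433, bond B=138.4740.
  t=2,j=1: stock 71.8630 → up 99.8896 (V=52.2752), down 67.5512 (V=19.6636). Price 28.0130; hedge Δ=1.0085, bond B=-44.4573.
  t=2,j=2: stock 106.2655 → up 147.7090 (V=53.5046), down 99.8896 (V=52.2752). Price 48.3349; hedge Δ=0.0257, bond B=45.6030.
  t=1,j=0: stock 51.7000 → up 71.8630 (V=28.0130), down 48.5980 (V=44.0330). Price 35.4981; hedge Δ=-0.6886, bond B=71.0981.
  t=1,j=1: stock 76.4500 → up 106.2655 (V=48.3349), down 71.8630 (V=28.0130). Price 31.9146; hedge Δ=0.5907, bond B=-13.2451.
  t=0,j=0: stock 55.0000 → up 76.4500 (V=31.9146), down 51.7000 (V=35.4981). Price 31.4712; hedge Δ=-0.1448, bond B=39.4346.
Verification: the root portfolio costs Δ(0,0)·S0 + B(0,0) = 31.4712, matching V0.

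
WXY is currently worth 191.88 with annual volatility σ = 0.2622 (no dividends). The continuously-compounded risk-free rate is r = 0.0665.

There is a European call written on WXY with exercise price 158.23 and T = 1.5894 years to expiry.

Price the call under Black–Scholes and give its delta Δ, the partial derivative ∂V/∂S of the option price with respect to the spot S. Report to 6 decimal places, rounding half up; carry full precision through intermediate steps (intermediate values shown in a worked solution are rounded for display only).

σ√T = 0.2622·√1.5894 = 0.330559
d₁ = (ln(S/K) + (r+σ²/2)T) / (σ√T) = (ln(191.88/158.23) + (0.0665+0.2622²/2)·1.5894) / 0.330559 = (0.192821 + 0.160330) / 0.330559 = 1.068342
d₂ = d₁ − σ√T = 1.068342 − 0.330559 = 0.737783
e^{−rT} = 0.899699
N(d₁) = 0.857317,  N(d₂) = 0.769677
Call price V = S·N(d₁) − K·e^{−rT}·N(d₂) = 164.501960 − 109.570692 = 54.931268
Δ = N(d₁) = 0.857317

price = 54.931268
Δ = 0.857317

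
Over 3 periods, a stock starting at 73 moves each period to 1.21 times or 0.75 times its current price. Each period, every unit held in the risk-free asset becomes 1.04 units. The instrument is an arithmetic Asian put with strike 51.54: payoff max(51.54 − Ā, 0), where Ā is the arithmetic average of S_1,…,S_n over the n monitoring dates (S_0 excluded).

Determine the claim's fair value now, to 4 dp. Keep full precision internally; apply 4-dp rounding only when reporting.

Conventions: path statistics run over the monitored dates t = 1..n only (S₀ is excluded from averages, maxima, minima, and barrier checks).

price = 0.6517

Risk-neutral up-probability p* = (R−d)/(u−d) = (1.04−0.75)/(1.21−0.75) = 0.6304; the claim prices as the p*-weighted sum of path payoffs discounted by R^3.
Enumerate all 2^3 = 8 price paths (U = up ×1.21, D = down ×0.75); each path with k up-moves has probability p*^k·(1−p*)^(3−k).
DDD: Ā=42.2031, payoff=9.3369, prob=0.050475
UDD: Ā=68.0877, payoff=0.0000, prob=0.086104
DUD: Ā=56.8944, payoff=0.0000, prob=0.086104
UUD: Ā=91.7896, payoff=0.0000, prob=0.146883
DDU: Ā=48.4994, payoff=3.0406, prob=0.086104
UDU: Ā=78.2457, payoff=0.0000, prob=0.146883
DUU: Ā=67.0523, payoff=0.0000, prob=0.146883
UUU: Ā=108.1778, payoff=0.0000, prob=0.250565
Price = Σ prob·payoff / R^3 = 0.733085 / 1.124864 = 0.6517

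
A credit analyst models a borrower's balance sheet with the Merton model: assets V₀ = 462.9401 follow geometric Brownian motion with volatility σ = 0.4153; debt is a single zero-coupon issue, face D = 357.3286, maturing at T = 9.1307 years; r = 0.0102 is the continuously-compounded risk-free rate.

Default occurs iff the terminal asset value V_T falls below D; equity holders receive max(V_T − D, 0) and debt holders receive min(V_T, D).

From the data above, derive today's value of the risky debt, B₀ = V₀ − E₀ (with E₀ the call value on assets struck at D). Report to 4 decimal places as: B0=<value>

B0=202.8347

Equity is a call on the firm's assets struck at D = 357.3286:
d₁ = [ln(V₀/D) + (r + σ²/2)T] / (σ√T)
   = [ln(462.9401/357.3286) + (0.0102 + 0.5·0.4153²)·9.1307] / (0.4153·√9.1307)
   = [0.258942 + 0.880538] / 1.254914 = 0.908014
d₂ = d₁ − σ√T = 0.908014 − 1.254914 = -0.346900
N(d₁) = 0.818065,  N(d₂) = 0.364333,  e^(−rT) = 0.911072
E₀ = V₀·N(d₁) − D·e^(−rT)·N(d₂)
   = 462.9401·0.818065 − 357.3286·0.911072·0.364333 = 260.105439
B₀ = V₀ − E₀ = 462.9401 − 260.105439 = 202.834661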